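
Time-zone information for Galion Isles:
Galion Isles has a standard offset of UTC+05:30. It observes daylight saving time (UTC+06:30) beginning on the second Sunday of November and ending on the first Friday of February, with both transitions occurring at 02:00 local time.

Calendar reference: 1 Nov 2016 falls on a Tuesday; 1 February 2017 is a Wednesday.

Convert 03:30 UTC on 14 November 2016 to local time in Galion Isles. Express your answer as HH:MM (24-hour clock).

1 November 2016 is a Tuesday, so the first Sunday is November 6 and the second is November 13.
1 February 2017 is a Wednesday, so the first Friday is February 3.
At the standard offset (UTC+05:30), 03:30 UTC + 5h30m = 09:00 Galion Isles standard time.
The standard-time date in Galion Isles, 14 November 2016, falls between 13 November 2016 and 3 February 2017, so daylight saving is in effect and Galion Isles is at UTC+06:30.
03:30 UTC + 6h30m = 10:00 local.

10:00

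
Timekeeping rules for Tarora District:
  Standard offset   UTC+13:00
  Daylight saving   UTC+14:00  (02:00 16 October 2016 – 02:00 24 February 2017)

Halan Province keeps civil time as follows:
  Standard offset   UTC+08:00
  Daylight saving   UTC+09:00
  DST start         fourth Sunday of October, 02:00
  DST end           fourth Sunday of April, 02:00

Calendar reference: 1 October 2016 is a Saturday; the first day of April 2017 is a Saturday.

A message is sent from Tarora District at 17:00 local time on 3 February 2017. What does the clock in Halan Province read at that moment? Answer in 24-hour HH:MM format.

12:00

3 February 2017 lies within the daylight-saving period (16 October 2016 – 24 February 2017), so Tarora District is on daylight time, UTC+14:00.
17:00 Tarora District − 14h = 03:00 UTC.
1 October 2016 is a Saturday, so the first Sunday is October 2 and the fourth is October 23.
1 April 2017 is a Saturday, so the first Sunday is April 2 and the fourth is April 23.
At the standard offset (UTC+08:00), 03:00 UTC + 8h = 11:00 Halan Province standard time.
The standard-time date in Halan Province, 3 February 2017, falls between 23 October 2016 and 23 April 2017, so daylight saving is in effect and Halan Province is at UTC+09:00.
03:00 UTC + 9h = 12:00 Halan Province.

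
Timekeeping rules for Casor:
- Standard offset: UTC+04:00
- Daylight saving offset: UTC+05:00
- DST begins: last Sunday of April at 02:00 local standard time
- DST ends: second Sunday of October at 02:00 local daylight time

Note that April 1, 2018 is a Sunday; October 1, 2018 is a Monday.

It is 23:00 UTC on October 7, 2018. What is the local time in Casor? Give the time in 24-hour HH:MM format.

1 April 2018 is a Sunday, so Sundays fall on 1, 8, 15, 22, 29; the last is April 29.
1 October 2018 is a Monday, so the first Sunday is October 7 and the second is October 14.
At the standard offset (UTC+04:00), 23:00 UTC + 4h = 03:00 Casor standard time (rolling into the next day, 8 October 2018).
The standard-time date in Casor, October 8, 2018, falls between 29 April and 14 October, so daylight saving is in effect and Casor is at UTC+05:00.
23:00 UTC + 5h = 04:00 local (rolling into the next day, 8 October 2018).

04:00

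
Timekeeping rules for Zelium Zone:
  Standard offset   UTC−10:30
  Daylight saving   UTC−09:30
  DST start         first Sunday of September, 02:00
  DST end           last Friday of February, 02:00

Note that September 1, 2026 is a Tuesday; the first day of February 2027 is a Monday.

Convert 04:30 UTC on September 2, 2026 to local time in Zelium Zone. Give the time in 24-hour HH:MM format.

18:00

1 September 2026 is a Tuesday, so the first Sunday is September 6.
1 February 2027 is a Monday, so Fridays fall on 5, 12, 19, 26; the last is February 26.
At the standard offset (UTC−10:30), 04:30 UTC − 10h30m = 18:00 Zelium Zone standard time (rolling into the previous day, 1 September 2026).
The standard-time date in Zelium Zone, September 1, 2026, is outside the daylight-saving period (6 September 2026 – 26 February 2027), so Zelium Zone is on standard time, UTC−10:30.
04:30 UTC − 10h30m = 18:00 local (rolling into the previous day, 1 September 2026).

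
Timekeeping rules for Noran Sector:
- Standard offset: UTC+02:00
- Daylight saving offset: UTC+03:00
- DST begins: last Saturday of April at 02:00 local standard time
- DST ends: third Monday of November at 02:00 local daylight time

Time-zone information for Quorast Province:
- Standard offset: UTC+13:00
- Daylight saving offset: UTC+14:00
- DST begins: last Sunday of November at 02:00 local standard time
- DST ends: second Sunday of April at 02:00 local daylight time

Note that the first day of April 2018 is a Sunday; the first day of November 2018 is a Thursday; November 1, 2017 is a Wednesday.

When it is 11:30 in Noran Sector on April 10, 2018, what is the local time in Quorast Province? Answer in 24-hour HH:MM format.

1 April 2018 is a Sunday, so Saturdays fall on 7, 14, 21, 28; the last is April 28.
1 November 2018 is a Thursday, so the first Monday is November 5 and the third is November 19.
April 10, 2018 does not fall between 28 April and 19 November, so daylight saving is not in effect and Noran Sector is at UTC+02:00.
11:30 Noran Sector − 2h = 09:30 UTC.
1 November 2017 is a Wednesday, so Sundays fall on 5, 12, 19, 26; the last is November 26.
1 April 2018 is a Sunday, so the first Sunday is April 1 and the second is April 8.
At the standard offset (UTC+13:00), 09:30 UTC + 13h = 22:30 Quorast Province standard time.
The standard-time date in Quorast Province, April 10, 2018, is outside the daylight-saving period (26 November 2017 – 8 April 2018), so Quorast Province is on standard time, UTC+13:00.
09:30 UTC + 13h = 22:30 Quorast Province.

22:30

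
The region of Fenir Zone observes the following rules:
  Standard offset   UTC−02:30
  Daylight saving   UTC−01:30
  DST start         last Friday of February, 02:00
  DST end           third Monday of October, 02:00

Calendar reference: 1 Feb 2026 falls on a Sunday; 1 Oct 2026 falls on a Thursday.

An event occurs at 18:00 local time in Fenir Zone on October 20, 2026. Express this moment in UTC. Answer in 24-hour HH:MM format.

20:30

1 February 2026 is a Sunday, so Fridays fall on 6, 13, 20, 27; the last is February 27.
1 October 2026 is a Thursday, so the first Monday is October 5 and the third is October 19.
October 20, 2026 is outside the daylight-saving period (27 February – 19 October), so Fenir Zone is on standard time, UTC−02:30.
18:00 local + 2h30m = 20:30 UTC.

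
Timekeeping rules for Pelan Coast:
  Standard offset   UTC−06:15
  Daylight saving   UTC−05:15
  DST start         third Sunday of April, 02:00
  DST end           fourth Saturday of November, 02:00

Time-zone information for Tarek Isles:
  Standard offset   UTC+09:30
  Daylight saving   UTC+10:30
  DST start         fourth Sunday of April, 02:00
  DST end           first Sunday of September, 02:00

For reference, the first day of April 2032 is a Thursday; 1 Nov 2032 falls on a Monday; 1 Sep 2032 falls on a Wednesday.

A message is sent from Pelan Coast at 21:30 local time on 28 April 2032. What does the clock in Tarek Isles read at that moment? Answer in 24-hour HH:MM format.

1 April 2032 is a Thursday, so the first Sunday is April 4 and the third is April 18.
1 November 2032 is a Monday, so the first Saturday is November 6 and the fourth is November 27.
28 April 2032 falls between 18 April and 27 November, so daylight saving is in effect and Pelan Coast is at UTC−05:15.
21:30 Pelan Coast + 5h15m = 02:45 UTC (rolling into the next day, 29 April 2032).
1 April 2032 is a Thursday, so the first Sunday is April 4 and the fourth is April 25.
1 September 2032 is a Wednesday, so the first Sunday is September 5.
At the standard offset (UTC+09:30), 02:45 UTC + 9h30m = 12:15 Tarek Isles standard time.
The standard-time date in Tarek Isles, 29 April 2032, falls between 25 April and 5 September, so daylight saving is in effect and Tarek Isles is at UTC+10:30.
02:45 UTC + 10h30m = 13:15 Tarek Isles.

13:15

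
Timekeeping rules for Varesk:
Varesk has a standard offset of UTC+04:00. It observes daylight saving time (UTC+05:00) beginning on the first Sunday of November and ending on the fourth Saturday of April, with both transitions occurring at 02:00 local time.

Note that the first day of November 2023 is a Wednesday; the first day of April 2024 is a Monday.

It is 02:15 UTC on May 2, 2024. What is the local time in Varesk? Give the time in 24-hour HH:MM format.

06:15

1 November 2023 is a Wednesday, so the first Sunday is November 5.
1 April 2024 is a Monday, so the first Saturday is April 6 and the fourth is April 27.
At the standard offset (UTC+04:00), 02:15 UTC + 4h = 06:15 Varesk standard time.
The standard-time date in Varesk, May 2, 2024, does not fall between 5 November 2023 and 27 April 2024, so daylight saving is not in effect and Varesk is at UTC+04:00.
02:15 UTC + 4h = 06:15 local.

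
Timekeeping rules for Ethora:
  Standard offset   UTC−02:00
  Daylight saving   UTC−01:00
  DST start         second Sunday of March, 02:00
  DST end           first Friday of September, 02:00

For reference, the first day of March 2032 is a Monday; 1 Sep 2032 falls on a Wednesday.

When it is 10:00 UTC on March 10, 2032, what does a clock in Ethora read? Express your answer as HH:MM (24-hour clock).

08:00

1 March 2032 is a Monday, so the first Sunday is March 7 and the second is March 14.
1 September 2032 is a Wednesday, so the first Friday is September 3.
At the standard offset (UTC−02:00), 10:00 UTC − 2h = 08:00 Ethora standard time.
The standard-time date in Ethora, March 10, 2032, is outside the daylight-saving period (14 March – 3 September), so Ethora is on standard time, UTC−02:00.
10:00 UTC − 2h = 08:00 local.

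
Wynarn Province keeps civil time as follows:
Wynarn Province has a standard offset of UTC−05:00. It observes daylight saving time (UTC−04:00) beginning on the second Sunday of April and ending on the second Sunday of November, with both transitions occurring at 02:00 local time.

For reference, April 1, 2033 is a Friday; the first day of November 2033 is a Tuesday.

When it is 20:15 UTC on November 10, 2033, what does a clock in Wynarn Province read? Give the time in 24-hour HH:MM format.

16:15

1 April 2033 is a Friday, so the first Sunday is April 3 and the second is April 10.
1 November 2033 is a Tuesday, so the first Sunday is November 6 and the second is November 13.
At the standard offset (UTC−05:00), 20:15 UTC − 5h = 15:15 Wynarn Province standard time.
The standard-time date in Wynarn Province, November 10, 2033, falls between 10 April and 13 November, so daylight saving is in effect and Wynarn Province is at UTC−04:00.
20:15 UTC − 4h = 16:15 local.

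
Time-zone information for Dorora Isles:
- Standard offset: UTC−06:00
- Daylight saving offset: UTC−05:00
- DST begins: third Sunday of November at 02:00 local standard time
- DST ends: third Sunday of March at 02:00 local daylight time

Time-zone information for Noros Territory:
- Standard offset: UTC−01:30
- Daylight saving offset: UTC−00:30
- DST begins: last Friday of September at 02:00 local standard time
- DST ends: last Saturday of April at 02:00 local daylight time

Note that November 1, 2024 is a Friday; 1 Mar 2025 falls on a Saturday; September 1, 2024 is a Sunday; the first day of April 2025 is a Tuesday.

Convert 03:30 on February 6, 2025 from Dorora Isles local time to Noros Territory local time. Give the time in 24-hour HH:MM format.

1 November 2024 is a Friday, so the first Sunday is November 3 and the third is November 17.
1 March 2025 is a Saturday, so the first Sunday is March 2 and the third is March 16.
Daylight saving runs 17 November 2024 – 16 March 2025; February 6, 2025 is inside that window, so Dorora Isles is at UTC−05:00.
03:30 Dorora Isles + 5h = 08:30 UTC.
1 September 2024 is a Sunday, so Fridays fall on 6, 13, 20, 27; the last is September 27.
1 April 2025 is a Tuesday, so Saturdays fall on 5, 12, 19, 26; the last is April 26.
At the standard offset (UTC−01:30), 08:30 UTC − 1h30m = 07:00 Noros Territory standard time.
The standard-time date in Noros Territory, February 6, 2025, falls between 27 September 2024 and 26 April 2025, so daylight saving is in effect and Noros Territory is at UTC−00:30.
08:30 UTC − 0h30m = 08:00 Noros Territory.

08:00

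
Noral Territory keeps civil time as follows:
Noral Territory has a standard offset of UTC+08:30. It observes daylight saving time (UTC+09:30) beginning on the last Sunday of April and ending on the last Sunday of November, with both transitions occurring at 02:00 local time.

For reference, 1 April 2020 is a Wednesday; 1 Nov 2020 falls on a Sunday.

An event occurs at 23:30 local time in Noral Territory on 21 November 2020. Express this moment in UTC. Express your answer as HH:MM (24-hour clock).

14:00

1 April 2020 is a Wednesday, so Sundays fall on 5, 12, 19, 26; the last is April 26.
1 November 2020 is a Sunday, so Sundays fall on 1, 8, 15, 22, 29; the last is November 29.
21 November 2020 lies within the daylight-saving period (26 April – 29 November), so Noral Territory is on daylight time, UTC+09:30.
23:30 local − 9h30m = 14:00 UTC.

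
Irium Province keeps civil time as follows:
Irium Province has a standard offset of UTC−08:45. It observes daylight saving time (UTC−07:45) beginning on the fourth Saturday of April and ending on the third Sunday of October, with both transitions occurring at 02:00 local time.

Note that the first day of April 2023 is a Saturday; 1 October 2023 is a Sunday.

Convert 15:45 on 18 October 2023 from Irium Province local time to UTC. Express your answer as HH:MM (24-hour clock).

00:30

1 April 2023 is a Saturday, so the first Saturday is April 1 and the fourth is April 22.
1 October 2023 is a Sunday, so the first Sunday is October 1 and the third is October 15.
18 October 2023 does not fall between 22 April and 15 October, so daylight saving is not in effect and Irium Province is at UTC−08:45.
15:45 local + 8h45m = 00:30 UTC (rolling into the next day, 19 October 2023).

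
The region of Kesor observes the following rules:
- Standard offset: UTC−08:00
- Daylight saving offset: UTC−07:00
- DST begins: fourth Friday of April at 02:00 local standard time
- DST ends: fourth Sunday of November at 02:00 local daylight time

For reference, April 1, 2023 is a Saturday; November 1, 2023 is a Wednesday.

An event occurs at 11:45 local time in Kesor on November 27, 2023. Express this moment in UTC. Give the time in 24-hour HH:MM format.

19:45

1 April 2023 is a Saturday, so the first Friday is April 7 and the fourth is April 28.
1 November 2023 is a Wednesday, so the first Sunday is November 5 and the fourth is November 26.
November 27, 2023 does not fall between 28 April and 26 November, so daylight saving is not in effect and Kesor is at UTC−08:00.
11:45 local + 8h = 19:45 UTC.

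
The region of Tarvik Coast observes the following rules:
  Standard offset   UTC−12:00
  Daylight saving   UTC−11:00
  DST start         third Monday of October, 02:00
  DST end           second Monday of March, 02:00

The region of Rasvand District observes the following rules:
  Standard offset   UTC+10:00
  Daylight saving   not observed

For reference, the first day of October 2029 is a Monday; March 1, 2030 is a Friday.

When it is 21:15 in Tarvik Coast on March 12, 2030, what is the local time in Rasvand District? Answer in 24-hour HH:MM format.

19:15

1 October 2029 is a Monday, so the first Monday is October 1 and the third is October 15.
1 March 2030 is a Friday, so the first Monday is March 4 and the second is March 11.
March 12, 2030 is outside the daylight-saving period (15 October 2029 – 11 March 2030), so Tarvik Coast is on standard time, UTC−12:00.
21:15 Tarvik Coast + 12h = 09:15 UTC (rolling into the next day, 13 March 2030).
Rasvand District stays on UTC+10:00 all year.
09:15 UTC + 10h = 19:15 Rasvand District.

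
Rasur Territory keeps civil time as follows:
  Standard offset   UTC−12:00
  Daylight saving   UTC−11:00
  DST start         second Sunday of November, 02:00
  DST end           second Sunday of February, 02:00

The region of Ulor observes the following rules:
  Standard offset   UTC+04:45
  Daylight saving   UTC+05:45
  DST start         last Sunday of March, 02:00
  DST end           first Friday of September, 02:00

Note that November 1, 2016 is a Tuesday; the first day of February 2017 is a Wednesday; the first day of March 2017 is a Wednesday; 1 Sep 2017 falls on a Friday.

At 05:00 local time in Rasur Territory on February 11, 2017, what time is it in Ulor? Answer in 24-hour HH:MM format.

1 November 2016 is a Tuesday, so the first Sunday is November 6 and the second is November 13.
1 February 2017 is a Wednesday, so the first Sunday is February 5 and the second is February 12.
February 11, 2017 lies within the daylight-saving period (13 November 2016 – 12 February 2017), so Rasur Territory is on daylight time, UTC−11:00.
05:00 Rasur Territory + 11h = 16:00 UTC.
1 March 2017 is a Wednesday, so Sundays fall on 5, 12, 19, 26; the last is March 26.
1 September 2017 is a Friday, so the first Friday is September 1.
At the standard offset (UTC+04:45), 16:00 UTC + 4h45m = 20:45 Ulor standard time.
The standard-time date in Ulor, February 11, 2017, is outside the daylight-saving period (26 March – 1 September), so Ulor is on standard time, UTC+04:45.
16:00 UTC + 4h45m = 20:45 Ulor.

20:45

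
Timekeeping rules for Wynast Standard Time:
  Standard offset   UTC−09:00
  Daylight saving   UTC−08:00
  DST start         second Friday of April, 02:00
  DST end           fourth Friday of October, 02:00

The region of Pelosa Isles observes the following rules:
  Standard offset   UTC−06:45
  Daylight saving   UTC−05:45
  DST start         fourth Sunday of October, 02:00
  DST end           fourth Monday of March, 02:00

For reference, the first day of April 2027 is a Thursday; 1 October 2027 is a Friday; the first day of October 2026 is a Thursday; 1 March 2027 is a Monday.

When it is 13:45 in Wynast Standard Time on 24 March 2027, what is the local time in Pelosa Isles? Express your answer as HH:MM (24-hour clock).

16:00

1 April 2027 is a Thursday, so the first Friday is April 2 and the second is April 9.
1 October 2027 is a Friday, so the first Friday is October 1 and the fourth is October 22.
Daylight saving runs 9 April – 22 October; 24 March 2027 is outside that window, so Wynast Standard Time is on standard time at UTC−09:00.
13:45 Wynast Standard Time + 9h = 22:45 UTC.
1 October 2026 is a Thursday, so the first Sunday is October 4 and the fourth is October 25.
1 March 2027 is a Monday, so the first Monday is March 1 and the fourth is March 22.
At the standard offset (UTC−06:45), 22:45 UTC − 6h45m = 16:00 Pelosa Isles standard time.
The standard-time date in Pelosa Isles, 24 March 2027, does not fall between 25 October 2026 and 22 March 2027, so daylight saving is not in effect and Pelosa Isles is at UTC−06:45.
22:45 UTC − 6h45m = 16:00 Pelosa Isles.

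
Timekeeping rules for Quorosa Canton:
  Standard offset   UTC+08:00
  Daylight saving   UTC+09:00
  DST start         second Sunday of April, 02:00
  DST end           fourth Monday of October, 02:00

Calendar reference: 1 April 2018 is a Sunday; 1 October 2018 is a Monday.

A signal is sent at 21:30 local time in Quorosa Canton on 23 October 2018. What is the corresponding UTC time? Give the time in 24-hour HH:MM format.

1 April 2018 is a Sunday, so the first Sunday is April 1 and the second is April 8.
1 October 2018 is a Monday, so the first Monday is October 1 and the fourth is October 22.
23 October 2018 does not fall between 8 April and 22 October, so daylight saving is not in effect and Quorosa Canton is at UTC+08:00.
21:30 local − 8h = 13:30 UTC.

13:30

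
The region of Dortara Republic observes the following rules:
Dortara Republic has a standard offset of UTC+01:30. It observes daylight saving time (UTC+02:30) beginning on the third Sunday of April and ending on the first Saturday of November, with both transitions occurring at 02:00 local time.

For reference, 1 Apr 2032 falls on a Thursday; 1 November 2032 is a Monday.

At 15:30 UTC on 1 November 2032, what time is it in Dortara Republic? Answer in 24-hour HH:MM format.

1 April 2032 is a Thursday, so the first Sunday is April 4 and the third is April 18.
1 November 2032 is a Monday, so the first Saturday is November 6.
At the standard offset (UTC+01:30), 15:30 UTC + 1h30m = 17:00 Dortara Republic standard time.
Daylight saving runs 18 April – 6 November; the standard-time date in Dortara Republic, 1 November 2032, is inside that window, so Dortara Republic is at UTC+02:30.
15:30 UTC + 2h30m = 18:00 local.

18:00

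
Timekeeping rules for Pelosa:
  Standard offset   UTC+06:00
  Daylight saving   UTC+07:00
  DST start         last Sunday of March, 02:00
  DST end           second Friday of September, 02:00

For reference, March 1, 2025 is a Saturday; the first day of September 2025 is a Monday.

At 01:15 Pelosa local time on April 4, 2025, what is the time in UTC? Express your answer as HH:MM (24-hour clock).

18:15

1 March 2025 is a Saturday, so Sundays fall on 2, 9, 16, 23, 30; the last is March 30.
1 September 2025 is a Monday, so the first Friday is September 5 and the second is September 12.
Daylight saving runs 30 March – 12 September; April 4, 2025 is inside that window, so Pelosa is at UTC+07:00.
01:15 local − 7h = 18:15 UTC (rolling into the previous day, 3 April 2025).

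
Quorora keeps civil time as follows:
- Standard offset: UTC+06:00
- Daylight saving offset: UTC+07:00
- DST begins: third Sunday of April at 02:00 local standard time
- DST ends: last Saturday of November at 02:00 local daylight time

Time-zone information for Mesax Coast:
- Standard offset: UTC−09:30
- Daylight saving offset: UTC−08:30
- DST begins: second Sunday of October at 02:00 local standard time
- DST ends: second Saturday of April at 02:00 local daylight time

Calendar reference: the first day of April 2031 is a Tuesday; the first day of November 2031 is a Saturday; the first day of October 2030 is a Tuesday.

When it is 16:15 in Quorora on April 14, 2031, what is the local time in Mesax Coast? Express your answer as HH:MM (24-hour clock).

1 April 2031 is a Tuesday, so the first Sunday is April 6 and the third is April 20.
1 November 2031 is a Saturday, so Saturdays fall on 1, 8, 15, 22, 29; the last is November 29.
April 14, 2031 does not fall between 20 April and 29 November, so daylight saving is not in effect and Quorora is at UTC+06:00.
16:15 Quorora − 6h = 10:15 UTC.
1 October 2030 is a Tuesday, so the first Sunday is October 6 and the second is October 13.
1 April 2031 is a Tuesday, so the first Saturday is April 5 and the second is April 12.
At the standard offset (UTC−09:30), 10:15 UTC − 9h30m = 00:45 Mesax Coast standard time.
Daylight saving runs 13 October 2030 – 12 April 2031; the standard-time date in Mesax Coast, April 14, 2031, is outside that window, so Mesax Coast is on standard time at UTC−09:30.
10:15 UTC − 9h30m = 00:45 Mesax Coast.

00:45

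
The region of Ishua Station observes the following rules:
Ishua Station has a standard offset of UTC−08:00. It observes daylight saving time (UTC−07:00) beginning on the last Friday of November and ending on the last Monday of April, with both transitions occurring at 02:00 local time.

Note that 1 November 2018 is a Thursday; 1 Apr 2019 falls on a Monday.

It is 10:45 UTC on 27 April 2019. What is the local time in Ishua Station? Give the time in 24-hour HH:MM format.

03:45

1 November 2018 is a Thursday, so Fridays fall on 2, 9, 16, 23, 30; the last is November 30.
1 April 2019 is a Monday, so Mondays fall on 1, 8, 15, 22, 29; the last is April 29.
At the standard offset (UTC−08:00), 10:45 UTC − 8h = 02:45 Ishua Station standard time.
The standard-time date in Ishua Station, 27 April 2019, falls between 30 November 2018 and 29 April 2019, so daylight saving is in effect and Ishua Station is at UTC−07:00.
10:45 UTC − 7h = 03:45 local.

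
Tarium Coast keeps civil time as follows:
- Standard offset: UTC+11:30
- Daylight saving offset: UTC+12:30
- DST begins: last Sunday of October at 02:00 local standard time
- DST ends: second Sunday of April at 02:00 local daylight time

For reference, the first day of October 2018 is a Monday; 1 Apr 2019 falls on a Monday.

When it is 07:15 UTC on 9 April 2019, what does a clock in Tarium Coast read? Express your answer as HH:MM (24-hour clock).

1 October 2018 is a Monday, so Sundays fall on 7, 14, 21, 28; the last is October 28.
1 April 2019 is a Monday, so the first Sunday is April 7 and the second is April 14.
At the standard offset (UTC+11:30), 07:15 UTC + 11h30m = 18:45 Tarium Coast standard time.
Daylight saving runs 28 October 2018 – 14 April 2019; the standard-time date in Tarium Coast, 9 April 2019, is inside that window, so Tarium Coast is at UTC+12:30.
07:15 UTC + 12h30m = 19:45 local.

19:45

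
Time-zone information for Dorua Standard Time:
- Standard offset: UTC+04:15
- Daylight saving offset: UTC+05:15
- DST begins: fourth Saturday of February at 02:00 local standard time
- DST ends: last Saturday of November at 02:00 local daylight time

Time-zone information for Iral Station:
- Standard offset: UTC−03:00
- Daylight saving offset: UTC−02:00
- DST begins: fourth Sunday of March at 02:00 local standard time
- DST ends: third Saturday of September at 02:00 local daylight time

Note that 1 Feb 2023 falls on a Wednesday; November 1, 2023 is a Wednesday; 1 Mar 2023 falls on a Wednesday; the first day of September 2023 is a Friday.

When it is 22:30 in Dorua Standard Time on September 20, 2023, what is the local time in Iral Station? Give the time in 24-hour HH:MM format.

1 February 2023 is a Wednesday, so the first Saturday is February 4 and the fourth is February 25.
1 November 2023 is a Wednesday, so Saturdays fall on 4, 11, 18, 25; the last is November 25.
September 20, 2023 lies within the daylight-saving period (25 February – 25 November), so Dorua Standard Time is on daylight time, UTC+05:15.
22:30 Dorua Standard Time − 5h15m = 17:15 UTC.
1 March 2023 is a Wednesday, so the first Sunday is March 5 and the fourth is March 26.
1 September 2023 is a Friday, so the first Saturday is September 2 and the third is September 16.
At the standard offset (UTC−03:00), 17:15 UTC − 3h = 14:15 Iral Station standard time.
Daylight saving runs 26 March – 16 September; the standard-time date in Iral Station, September 20, 2023, is outside that window, so Iral Station is on standard time at UTC−03:00.
17:15 UTC − 3h = 14:15 Iral Station.

14:15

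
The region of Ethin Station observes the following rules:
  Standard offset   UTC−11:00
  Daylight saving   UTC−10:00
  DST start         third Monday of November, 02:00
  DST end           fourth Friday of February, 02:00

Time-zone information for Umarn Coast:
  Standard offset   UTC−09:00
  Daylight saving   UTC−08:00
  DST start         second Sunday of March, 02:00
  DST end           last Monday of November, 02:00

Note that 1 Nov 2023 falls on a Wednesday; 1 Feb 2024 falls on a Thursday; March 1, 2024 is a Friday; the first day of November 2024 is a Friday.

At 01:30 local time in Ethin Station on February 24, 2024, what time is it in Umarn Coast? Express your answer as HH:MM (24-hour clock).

03:30

1 November 2023 is a Wednesday, so the first Monday is November 6 and the third is November 20.
1 February 2024 is a Thursday, so the first Friday is February 2 and the fourth is February 23.
February 24, 2024 does not fall between 20 November 2023 and 23 February 2024, so daylight saving is not in effect and Ethin Station is at UTC−11:00.
01:30 Ethin Station + 11h = 12:30 UTC.
1 March 2024 is a Friday, so the first Sunday is March 3 and the second is March 10.
1 November 2024 is a Friday, so Mondays fall on 4, 11, 18, 25; the last is November 25.
At the standard offset (UTC−09:00), 12:30 UTC − 9h = 03:30 Umarn Coast standard time.
The standard-time date in Umarn Coast, February 24, 2024, does not fall between 10 March and 25 November, so daylight saving is not in effect and Umarn Coast is at UTC−09:00.
12:30 UTC − 9h = 03:30 Umarn Coast.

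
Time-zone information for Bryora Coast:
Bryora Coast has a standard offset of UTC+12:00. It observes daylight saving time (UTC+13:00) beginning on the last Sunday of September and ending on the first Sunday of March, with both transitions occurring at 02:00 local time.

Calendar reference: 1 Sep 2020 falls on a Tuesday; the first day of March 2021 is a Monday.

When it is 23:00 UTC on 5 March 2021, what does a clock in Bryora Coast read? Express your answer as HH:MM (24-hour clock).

1 September 2020 is a Tuesday, so Sundays fall on 6, 13, 20, 27; the last is September 27.
1 March 2021 is a Monday, so the first Sunday is March 7.
At the standard offset (UTC+12:00), 23:00 UTC + 12h = 11:00 Bryora Coast standard time (rolling into the next day, 6 March 2021).
The standard-time date in Bryora Coast, 6 March 2021, lies within the daylight-saving period (27 September 2020 – 7 March 2021), so Bryora Coast is on daylight time, UTC+13:00.
23:00 UTC + 13h = 12:00 local (rolling into the next day, 6 March 2021).

12:00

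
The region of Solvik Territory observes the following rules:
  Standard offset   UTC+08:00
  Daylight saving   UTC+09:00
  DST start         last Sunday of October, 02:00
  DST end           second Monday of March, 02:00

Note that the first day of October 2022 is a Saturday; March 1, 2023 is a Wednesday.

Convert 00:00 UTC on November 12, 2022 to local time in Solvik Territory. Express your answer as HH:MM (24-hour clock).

09:00

1 October 2022 is a Saturday, so Sundays fall on 2, 9, 16, 23, 30; the last is October 30.
1 March 2023 is a Wednesday, so the first Monday is March 6 and the second is March 13.
At the standard offset (UTC+08:00), 00:00 UTC + 8h = 08:00 Solvik Territory standard time.
The standard-time date in Solvik Territory, November 12, 2022, lies within the daylight-saving period (30 October 2022 – 13 March 2023), so Solvik Territory is on daylight time, UTC+09:00.
00:00 UTC + 9h = 09:00 local.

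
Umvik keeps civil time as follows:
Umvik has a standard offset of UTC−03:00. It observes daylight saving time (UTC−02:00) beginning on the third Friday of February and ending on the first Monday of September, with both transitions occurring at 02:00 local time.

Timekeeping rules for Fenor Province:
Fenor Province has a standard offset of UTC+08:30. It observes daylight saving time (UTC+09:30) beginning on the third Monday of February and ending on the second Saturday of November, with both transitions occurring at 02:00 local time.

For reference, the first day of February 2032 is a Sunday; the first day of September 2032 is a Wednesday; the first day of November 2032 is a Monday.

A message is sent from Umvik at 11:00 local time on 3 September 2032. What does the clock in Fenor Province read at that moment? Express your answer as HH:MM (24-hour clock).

1 February 2032 is a Sunday, so the first Friday is February 6 and the third is February 20.
1 September 2032 is a Wednesday, so the first Monday is September 6.
Daylight saving runs 20 February – 6 September; 3 September 2032 is inside that window, so Umvik is at UTC−02:00.
11:00 Umvik + 2h = 13:00 UTC.
1 February 2032 is a Sunday, so the first Monday is February 2 and the third is February 16.
1 November 2032 is a Monday, so the first Saturday is November 6 and the second is November 13.
At the standard offset (UTC+08:30), 13:00 UTC + 8h30m = 21:30 Fenor Province standard time.
The standard-time date in Fenor Province, 3 September 2032, falls between 16 February and 13 November, so daylight saving is in effect and Fenor Province is at UTC+09:30.
13:00 UTC + 9h30m = 22:30 Fenor Province.

22:30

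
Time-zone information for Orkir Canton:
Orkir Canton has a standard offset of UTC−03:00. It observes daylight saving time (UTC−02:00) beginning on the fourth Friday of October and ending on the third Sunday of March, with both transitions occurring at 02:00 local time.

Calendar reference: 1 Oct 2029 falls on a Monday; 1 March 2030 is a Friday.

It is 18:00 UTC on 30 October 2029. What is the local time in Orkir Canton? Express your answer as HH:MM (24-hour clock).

1 October 2029 is a Monday, so the first Friday is October 5 and the fourth is October 26.
1 March 2030 is a Friday, so the first Sunday is March 3 and the third is March 17.
At the standard offset (UTC−03:00), 18:00 UTC − 3h = 15:00 Orkir Canton standard time.
The standard-time date in Orkir Canton, 30 October 2029, falls between 26 October 2029 and 17 March 2030, so daylight saving is in effect and Orkir Canton is at UTC−02:00.
18:00 UTC − 2h = 16:00 local.

16:00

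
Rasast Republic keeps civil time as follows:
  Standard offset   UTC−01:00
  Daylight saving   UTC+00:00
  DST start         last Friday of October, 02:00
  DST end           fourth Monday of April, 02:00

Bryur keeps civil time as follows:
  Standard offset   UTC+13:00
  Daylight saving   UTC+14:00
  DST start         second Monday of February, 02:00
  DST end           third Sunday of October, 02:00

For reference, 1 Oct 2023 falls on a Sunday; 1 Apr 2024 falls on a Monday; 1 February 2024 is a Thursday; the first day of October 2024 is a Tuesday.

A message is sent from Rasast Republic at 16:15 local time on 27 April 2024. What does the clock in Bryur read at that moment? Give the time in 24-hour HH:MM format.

1 October 2023 is a Sunday, so Fridays fall on 6, 13, 20, 27; the last is October 27.
1 April 2024 is a Monday, so the first Monday is April 1 and the fourth is April 22.
27 April 2024 does not fall between 27 October 2023 and 22 April 2024, so daylight saving is not in effect and Rasast Republic is at UTC−01:00.
16:15 Rasast Republic + 1h = 17:15 UTC.
1 February 2024 is a Thursday, so the first Monday is February 5 and the second is February 12.
1 October 2024 is a Tuesday, so the first Sunday is October 6 and the third is October 20.
At the standard offset (UTC+13:00), 17:15 UTC + 13h = 06:15 Bryur standard time (rolling into the next day, 28 April 2024).
Daylight saving runs 12 February – 20 October; the standard-time date in Bryur, 28 April 2024, is inside that window, so Bryur is at UTC+14:00.
17:15 UTC + 14h = 07:15 Bryur (rolling into the next day, 28 April 2024).

07:15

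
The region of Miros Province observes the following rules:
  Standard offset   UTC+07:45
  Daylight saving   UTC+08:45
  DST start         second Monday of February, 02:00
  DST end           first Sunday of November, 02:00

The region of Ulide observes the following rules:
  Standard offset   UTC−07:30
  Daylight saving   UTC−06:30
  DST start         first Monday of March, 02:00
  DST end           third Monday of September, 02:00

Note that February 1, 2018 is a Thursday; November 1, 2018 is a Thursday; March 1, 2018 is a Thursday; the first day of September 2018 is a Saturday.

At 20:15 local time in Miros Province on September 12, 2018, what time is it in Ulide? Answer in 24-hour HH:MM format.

1 February 2018 is a Thursday, so the first Monday is February 5 and the second is February 12.
1 November 2018 is a Thursday, so the first Sunday is November 4.
September 12, 2018 lies within the daylight-saving period (12 February – 4 November), so Miros Province is on daylight time, UTC+08:45.
20:15 Miros Province − 8h45m = 11:30 UTC.
1 March 2018 is a Thursday, so the first Monday is March 5.
1 September 2018 is a Saturday, so the first Monday is September 3 and the third is September 17.
At the standard offset (UTC−07:30), 11:30 UTC − 7h30m = 04:00 Ulide standard time.
The standard-time date in Ulide, September 12, 2018, falls between 5 March and 17 September, so daylight saving is in effect and Ulide is at UTC−06:30.
11:30 UTC − 6h30m = 05:00 Ulide.

05:00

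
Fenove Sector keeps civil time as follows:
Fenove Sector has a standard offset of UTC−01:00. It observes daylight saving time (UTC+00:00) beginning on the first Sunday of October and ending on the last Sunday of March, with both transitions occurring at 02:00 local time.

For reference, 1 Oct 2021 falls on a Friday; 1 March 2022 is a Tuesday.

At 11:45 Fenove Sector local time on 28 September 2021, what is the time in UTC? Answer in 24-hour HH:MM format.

12:45

1 October 2021 is a Friday, so the first Sunday is October 3.
1 March 2022 is a Tuesday, so Sundays fall on 6, 13, 20, 27; the last is March 27.
Daylight saving runs 3 October 2021 – 27 March 2022; 28 September 2021 is outside that window, so Fenove Sector is on standard time at UTC−01:00.
11:45 local + 1h = 12:45 UTC.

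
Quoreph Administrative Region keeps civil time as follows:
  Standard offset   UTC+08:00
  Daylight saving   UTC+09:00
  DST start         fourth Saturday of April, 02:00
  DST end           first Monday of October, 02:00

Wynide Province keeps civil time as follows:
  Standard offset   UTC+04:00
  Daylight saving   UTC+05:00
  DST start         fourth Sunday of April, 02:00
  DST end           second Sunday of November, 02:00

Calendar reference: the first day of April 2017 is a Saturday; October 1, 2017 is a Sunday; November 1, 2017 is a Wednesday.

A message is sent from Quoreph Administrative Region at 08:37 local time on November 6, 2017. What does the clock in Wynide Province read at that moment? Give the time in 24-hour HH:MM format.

1 April 2017 is a Saturday, so the first Saturday is April 1 and the fourth is April 22.
1 October 2017 is a Sunday, so the first Monday is October 2.
November 6, 2017 is outside the daylight-saving period (22 April – 2 October), so Quoreph Administrative Region is on standard time, UTC+08:00.
08:37 Quoreph Administrative Region − 8h = 00:37 UTC.
1 April 2017 is a Saturday, so the first Sunday is April 2 and the fourth is April 23.
1 November 2017 is a Wednesday, so the first Sunday is November 5 and the second is November 12.
At the standard offset (UTC+04:00), 00:37 UTC + 4h = 04:37 Wynide Province standard time.
Daylight saving runs 23 April – 12 November; the standard-time date in Wynide Province, November 6, 2017, is inside that window, so Wynide Province is at UTC+05:00.
00:37 UTC + 5h = 05:37 Wynide Province.

05:37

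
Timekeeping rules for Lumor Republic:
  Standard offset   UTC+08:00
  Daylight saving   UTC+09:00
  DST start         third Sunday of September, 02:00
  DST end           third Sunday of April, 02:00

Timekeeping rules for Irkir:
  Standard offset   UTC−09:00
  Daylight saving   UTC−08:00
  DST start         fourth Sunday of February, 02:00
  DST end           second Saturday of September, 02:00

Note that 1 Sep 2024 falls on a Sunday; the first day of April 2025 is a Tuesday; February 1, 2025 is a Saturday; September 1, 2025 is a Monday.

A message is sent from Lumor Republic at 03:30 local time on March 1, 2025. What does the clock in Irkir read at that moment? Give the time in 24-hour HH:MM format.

10:30

1 September 2024 is a Sunday, so the first Sunday is September 1 and the third is September 15.
1 April 2025 is a Tuesday, so the first Sunday is April 6 and the third is April 20.
March 1, 2025 falls between 15 September 2024 and 20 April 2025, so daylight saving is in effect and Lumor Republic is at UTC+09:00.
03:30 Lumor Republic − 9h = 18:30 UTC (rolling into the previous day, 28 February 2025).
1 February 2025 is a Saturday, so the first Sunday is February 2 and the fourth is February 23.
1 September 2025 is a Monday, so the first Saturday is September 6 and the second is September 13.
At the standard offset (UTC−09:00), 18:30 UTC − 9h = 09:30 Irkir standard time.
The standard-time date in Irkir, February 28, 2025, lies within the daylight-saving period (23 February – 13 September), so Irkir is on daylight time, UTC−08:00.
18:30 UTC − 8h = 10:30 Irkir.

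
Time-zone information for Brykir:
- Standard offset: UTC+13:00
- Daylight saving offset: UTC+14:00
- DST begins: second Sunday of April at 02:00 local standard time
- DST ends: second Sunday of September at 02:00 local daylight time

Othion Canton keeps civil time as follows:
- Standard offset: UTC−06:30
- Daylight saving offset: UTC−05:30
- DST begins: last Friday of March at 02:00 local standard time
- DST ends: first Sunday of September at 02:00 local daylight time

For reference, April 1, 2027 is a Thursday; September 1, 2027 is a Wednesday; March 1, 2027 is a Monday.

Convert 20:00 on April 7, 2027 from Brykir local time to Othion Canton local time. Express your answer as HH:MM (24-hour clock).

01:30

1 April 2027 is a Thursday, so the first Sunday is April 4 and the second is April 11.
1 September 2027 is a Wednesday, so the first Sunday is September 5 and the second is September 12.
April 7, 2027 does not fall between 11 April and 12 September, so daylight saving is not in effect and Brykir is at UTC+13:00.
20:00 Brykir − 13h = 07:00 UTC.
1 March 2027 is a Monday, so Fridays fall on 5, 12, 19, 26; the last is March 26.
1 September 2027 is a Wednesday, so the first Sunday is September 5.
At the standard offset (UTC−06:30), 07:00 UTC − 6h30m = 00:30 Othion Canton standard time.
Daylight saving runs 26 March – 5 September; the standard-time date in Othion Canton, April 7, 2027, is inside that window, so Othion Canton is at UTC−05:30.
07:00 UTC − 5h30m = 01:30 Othion Canton.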